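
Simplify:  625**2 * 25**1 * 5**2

625**2 = 5**8; 25**1 = 5**2; 5**2 = 5**2
Combine exponents: 5**12

5**12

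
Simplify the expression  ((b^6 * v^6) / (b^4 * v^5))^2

Inside the bracket: b^2 * v^1
Raise to the power 2: b^4 * v^2

b^4*v^2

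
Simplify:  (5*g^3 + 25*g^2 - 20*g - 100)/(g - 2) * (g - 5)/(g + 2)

5*g^2 - 125

Factor: 5*g^3 + 25*g^2 - 20*g - 100 = 5*(g + 5)*(g - 2)*(g + 2)
Cancel the common factors (g + 2), (g - 2).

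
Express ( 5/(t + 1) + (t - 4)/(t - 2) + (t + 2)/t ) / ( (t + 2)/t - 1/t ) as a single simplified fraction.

Numerator: 5/(t + 1) + (t - 4)/(t - 2) + (t + 2)/t = (2*t³ + 3*t² - 18*t - 4)/(t³ - t² - 2*t)
Denominator: (t + 2)/t - 1/t = (t + 1)/t
Divide: ((2*t³ + 3*t² - 18*t - 4)/(t³ - t² - 2*t)) · (t/(t + 1)) = (2*t³ + 3*t² - 18*t - 4)/(t³ - 3*t - 2)

(2*t³ + 3*t² - 18*t - 4)/(t³ - 3*t - 2)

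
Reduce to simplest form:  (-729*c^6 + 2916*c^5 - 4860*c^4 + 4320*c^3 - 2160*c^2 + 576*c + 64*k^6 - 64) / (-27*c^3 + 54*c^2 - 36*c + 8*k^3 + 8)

Factor (2*k)^6 - (3*c - 2)^6 and cancel (8*k^3 - (3*c - 2)^3).

27*c^3 - 54*c^2 + 36*c + 8*k^3 - 8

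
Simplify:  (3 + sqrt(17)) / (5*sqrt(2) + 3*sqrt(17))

(-5*sqrt(34) - 15*sqrt(2) + 9*sqrt(17) + 51)/103

Multiply numerator and denominator by -5*sqrt(2) + 3*sqrt(17).
Denominator becomes 103; numerator becomes -5*sqrt(34) - 15*sqrt(2) + 9*sqrt(17) + 51.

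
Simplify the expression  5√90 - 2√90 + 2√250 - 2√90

5√90 = 15*√10; 2√90 = 6*√10; 2√250 = 10*√10; 2√90 = 6*√10
Combine: (15 - 6 + 10 - 6)·√10 = 13*√10

13*√10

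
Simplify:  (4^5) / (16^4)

2^(-6)

4^5 = 2^10; 16^4 = 2^16
Combine exponents: 2^(-6)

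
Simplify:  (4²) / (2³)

4² = 2^4; 2³ = 2^3
Combine exponents: 2^1

2^1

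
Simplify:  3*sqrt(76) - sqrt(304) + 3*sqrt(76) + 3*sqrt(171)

3*sqrt(76) = 6*sqrt(19); sqrt(304) = 4*sqrt(19); 3*sqrt(76) = 6*sqrt(19); 3*sqrt(171) = 9*sqrt(19)
Combine: (6 - 4 + 6 + 9)·sqrt(19) = 17*sqrt(19)

17*sqrt(19)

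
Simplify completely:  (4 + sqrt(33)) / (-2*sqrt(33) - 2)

(-29 - 3*sqrt(33))/64

Multiply numerator and denominator by -2 + 2*sqrt(33).
Denominator becomes -128; numerator becomes 6*sqrt(33) + 58.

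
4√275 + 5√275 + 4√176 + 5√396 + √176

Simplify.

95*√11

4√275 = 20*√11; 5√275 = 25*√11; 4√176 = 16*√11; 5√396 = 30*√11; √176 = 4*√11
Combine: (20 + 25 + 16 + 30 + 4)·√11 = 95*√11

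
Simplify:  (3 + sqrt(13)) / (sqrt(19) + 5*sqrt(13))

(-sqrt(247) - 3*sqrt(19) + 15*sqrt(13) + 65)/306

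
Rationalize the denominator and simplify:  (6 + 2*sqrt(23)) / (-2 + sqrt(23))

Multiply numerator and denominator by -sqrt(23) - 2.
Denominator becomes -19; numerator becomes -58 - 10*sqrt(23).

(10*sqrt(23) + 58)/19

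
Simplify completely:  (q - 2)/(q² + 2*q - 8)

Factor: q² + 2*q - 8 = (q - 2)·(q + 4)
Cancel the common factor (q - 2).

1/(q + 4)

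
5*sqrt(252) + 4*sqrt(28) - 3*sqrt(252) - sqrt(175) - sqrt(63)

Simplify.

5*sqrt(252) = 30*sqrt(7); 4*sqrt(28) = 8*sqrt(7); 3*sqrt(252) = 18*sqrt(7); sqrt(175) = 5*sqrt(7); sqrt(63) = 3*sqrt(7)
Combine: (30 + 8 - 18 - 5 - 3)·sqrt(7) = 12*sqrt(7)

12*sqrt(7)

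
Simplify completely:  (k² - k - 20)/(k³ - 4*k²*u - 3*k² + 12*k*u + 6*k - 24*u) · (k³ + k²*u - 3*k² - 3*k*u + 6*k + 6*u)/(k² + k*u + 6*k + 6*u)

(-k² + k + 20)/(-k² + 4*k*u - 6*k + 24*u)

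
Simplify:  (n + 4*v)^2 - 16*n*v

Expanding gives n^2 - 8*n*v + 16*v^2, a perfect square.

(n - 4*v)^2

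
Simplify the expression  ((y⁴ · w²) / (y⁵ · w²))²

Inside the bracket: (y^-1)
Raise to the power 2: (y^-2)

y^(-2)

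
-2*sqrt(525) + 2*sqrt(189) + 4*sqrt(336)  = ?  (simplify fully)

12*sqrt(21)

2*sqrt(525) = 10*sqrt(21); 2*sqrt(189) = 6*sqrt(21); 4*sqrt(336) = 16*sqrt(21)
Combine: (-10 + 6 + 16)·sqrt(21) = 12*sqrt(21)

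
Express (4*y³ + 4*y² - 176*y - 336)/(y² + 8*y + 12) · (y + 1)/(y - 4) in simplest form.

(4*y² - 24*y - 28)/(y - 4)

Factor: 4*y³ + 4*y² - 176*y - 336 = 4·(y + 6)·(y - 7)·(y + 2);  y² + 8*y + 12 = (y + 2)·(y + 6)
Cancel the common factors (y + 2), (y + 6).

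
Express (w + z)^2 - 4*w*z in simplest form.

After expansion: w^2 - 2*w*z + z^2 — a perfect-square trinomial.

(w - z)^2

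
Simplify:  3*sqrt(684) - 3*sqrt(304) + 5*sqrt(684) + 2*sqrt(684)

48*sqrt(19)

3*sqrt(684) = 18*sqrt(19); 3*sqrt(304) = 12*sqrt(19); 5*sqrt(684) = 30*sqrt(19); 2*sqrt(684) = 12*sqrt(19)
Combine: (18 - 12 + 30 + 12)·sqrt(19) = 48*sqrt(19)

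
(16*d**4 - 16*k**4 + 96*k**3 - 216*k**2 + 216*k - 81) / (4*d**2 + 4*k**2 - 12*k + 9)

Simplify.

4*d**2 - 4*k**2 + 12*k - 9

Difference of fourth powers: factor out (4*d**2 + (2*k - 3)**2).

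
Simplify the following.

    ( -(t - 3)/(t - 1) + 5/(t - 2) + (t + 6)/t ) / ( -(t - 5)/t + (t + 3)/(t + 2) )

(13*t**3 - t**2 - 42*t + 24)/(6*t**3 - 8*t**2 - 18*t + 20)

Numerator: -(t - 3)/(t - 1) + 5/(t - 2) + (t + 6)/t = (13*t**2 - 27*t + 12)/(t**3 - 3*t**2 + 2*t)
Denominator: -(t - 5)/t + (t + 3)/(t + 2) = (6*t + 10)/(t**2 + 2*t)
Divide: ((13*t**2 - 27*t + 12)/(t**3 - 3*t**2 + 2*t)) · ((t**2 + 2*t)/(6*t + 10)) = (13*t**3 - t**2 - 42*t + 24)/(6*t**3 - 8*t**2 - 18*t + 20)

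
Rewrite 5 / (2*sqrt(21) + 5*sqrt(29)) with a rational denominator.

Multiply numerator and denominator by -5*sqrt(29) + 2*sqrt(21).
Denominator becomes -641; numerator becomes -25*sqrt(29) + 10*sqrt(21).

(-10*sqrt(21) + 25*sqrt(29))/641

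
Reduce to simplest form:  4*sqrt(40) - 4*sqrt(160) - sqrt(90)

4*sqrt(40) = 8*sqrt(10); 4*sqrt(160) = 16*sqrt(10); sqrt(90) = 3*sqrt(10)
Combine: (8 - 16 - 3)·sqrt(10) = -11*sqrt(10)

-11*sqrt(10)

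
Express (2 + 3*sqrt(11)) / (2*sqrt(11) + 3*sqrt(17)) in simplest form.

Multiply numerator and denominator by -3*sqrt(17) + 2*sqrt(11).
Denominator becomes -109; numerator becomes -9*sqrt(187) - 6*sqrt(17) + 4*sqrt(11) + 66.

(-66 - 4*sqrt(11) + 6*sqrt(17) + 9*sqrt(187))/109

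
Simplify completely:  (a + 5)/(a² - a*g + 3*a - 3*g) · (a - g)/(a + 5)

1/(a + 3)

Factor: a² - a*g + 3*a - 3*g = (a + 3)·(a - g)
Cancel the common factors (a - g), (a + 5).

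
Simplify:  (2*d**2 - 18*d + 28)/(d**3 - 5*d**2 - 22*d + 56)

2/(d + 4)

Factor: 2*d**2 - 18*d + 28 = 2*(d - 7)*(d - 2);  d**3 - 5*d**2 - 22*d + 56 = (d - 2)*(d - 7)*(d + 4)
Cancel the common factors (d - 7), (d - 2).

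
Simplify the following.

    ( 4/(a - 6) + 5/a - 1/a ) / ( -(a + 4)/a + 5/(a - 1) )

(-8*a² + 32*a - 24)/(a³ - 8*a² + 8*a + 24)

Numerator: 4/(a - 6) + 5/a - 1/a = (8*a - 24)/(a² - 6*a)
Denominator: -(a + 4)/a + 5/(a - 1) = (-a² + 2*a + 4)/(a² - a)
Divide: ((8*a - 24)/(a² - 6*a)) · ((a² - a)/(-a² + 2*a + 4)) = (-8*a² + 32*a - 24)/(a³ - 8*a² + 8*a + 24)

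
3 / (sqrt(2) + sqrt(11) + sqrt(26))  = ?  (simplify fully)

(-17*sqrt(11) - 35*sqrt(2) + 4*sqrt(143) + 13*sqrt(26))/27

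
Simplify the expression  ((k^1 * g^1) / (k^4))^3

g^3/k^9

Inside the bracket: (k^-3) * g^1
Raise to the power 3: (k^-9) * g^3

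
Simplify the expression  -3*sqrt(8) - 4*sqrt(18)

3*sqrt(8) = 6*sqrt(2); 4*sqrt(18) = 12*sqrt(2)
Combine: (-6 - 12)·sqrt(2) = -18*sqrt(2)

-18*sqrt(2)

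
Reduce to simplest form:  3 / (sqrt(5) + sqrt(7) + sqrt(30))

(-42*sqrt(7) - 48*sqrt(5) + 15*sqrt(42) + 27*sqrt(30))/92

Group as (sqrt(7) + sqrt(30)) + sqrt(5); multiply by (sqrt(7) + sqrt(30)) - sqrt(5), then rationalise the remaining surd.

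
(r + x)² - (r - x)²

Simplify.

Binomially expand both and collect terms in r, x.

4*r*x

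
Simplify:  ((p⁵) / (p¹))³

Inside the bracket: p⁴
Raise to the power 3: p^12

p^12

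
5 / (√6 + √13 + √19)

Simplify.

(-5*√1482 + 30*√13 + 65*√6)/156

Group as (√6 + √13) + √19; multiply by (√6 + √13) - √19, then rationalise the remaining surd.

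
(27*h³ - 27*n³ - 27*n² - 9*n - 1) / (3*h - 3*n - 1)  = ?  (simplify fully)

Factor as (a-b)(a^2+ab+b^2) with a=(3*h), b=(3*n + 1).

9*h² + 9*h*n + 3*h + 9*n² + 6*n + 1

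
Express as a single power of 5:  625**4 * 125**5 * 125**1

5**34

625**4 = 5**16; 125**5 = 5**15; 125**1 = 5**3
Combine exponents: 5**34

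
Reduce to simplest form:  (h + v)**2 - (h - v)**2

4*h*v

Write as f(h,v) - f(h,-v) and expand.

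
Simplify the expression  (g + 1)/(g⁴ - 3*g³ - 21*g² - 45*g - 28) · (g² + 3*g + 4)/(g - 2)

1/(g² - 9*g + 14)

Factor: g⁴ - 3*g³ - 21*g² - 45*g - 28 = (g - 7)·(g + 1)·(g² + 3*g + 4)
Cancel the common factors (g² + 3*g + 4), (g + 1).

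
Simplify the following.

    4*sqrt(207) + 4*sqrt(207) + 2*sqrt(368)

32*sqrt(23)

4*sqrt(207) = 12*sqrt(23); 4*sqrt(207) = 12*sqrt(23); 2*sqrt(368) = 8*sqrt(23)
Combine: (12 + 12 + 8)·sqrt(23) = 32*sqrt(23)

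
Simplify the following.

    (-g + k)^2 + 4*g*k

(g + k)^2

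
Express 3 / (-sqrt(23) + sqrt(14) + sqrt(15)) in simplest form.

(-3*sqrt(23) + 11*sqrt(15) + 12*sqrt(14) + sqrt(4830))/134

Group as (sqrt(14) + sqrt(15)) - sqrt(23); multiply by (sqrt(14) + sqrt(15)) + sqrt(23), then rationalise the remaining surd.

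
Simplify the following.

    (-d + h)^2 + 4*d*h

(d + h)^2

Expanding gives d^2 + 2*d*h + h^2, a perfect square.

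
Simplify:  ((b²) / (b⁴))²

Inside the bracket: (b^-2)
Raise to the power 2: (b^-4)

b^(-4)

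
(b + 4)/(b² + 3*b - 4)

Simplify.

Factor: b² + 3*b - 4 = (b + 4)·(b - 1)
Cancel the common factor (b + 4).

1/(b - 1)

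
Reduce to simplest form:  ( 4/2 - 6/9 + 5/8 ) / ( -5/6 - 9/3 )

-47/92

Numerator: 4/2 - 6/9 + 5/8 = 47/24
Denominator: -5/6 - 9/3 = -23/6
Divide: (47/24) · (-6/23) = -47/92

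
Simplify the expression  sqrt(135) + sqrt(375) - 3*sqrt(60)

2*sqrt(15)

sqrt(135) = 3*sqrt(15); sqrt(375) = 5*sqrt(15); 3*sqrt(60) = 6*sqrt(15)
Combine: (3 + 5 - 6)·sqrt(15) = 2*sqrt(15)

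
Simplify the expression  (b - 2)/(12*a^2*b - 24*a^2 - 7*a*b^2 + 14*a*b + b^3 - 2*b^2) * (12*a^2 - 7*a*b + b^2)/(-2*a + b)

-1/(2*a - b)

Factor: 12*a^2*b - 24*a^2 - 7*a*b^2 + 14*a*b + b^3 - 2*b^2 = (b - 2)*(-3*a + b)*(-4*a + b);  12*a^2 - 7*a*b + b^2 = (-4*a + b)*(-3*a + b)
Cancel the common factors (-4*a + b), (-3*a + b), (b - 2).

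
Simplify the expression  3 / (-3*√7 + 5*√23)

(9*√7 + 15*√23)/512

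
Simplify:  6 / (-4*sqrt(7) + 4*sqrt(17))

(3*sqrt(7) + 3*sqrt(17))/20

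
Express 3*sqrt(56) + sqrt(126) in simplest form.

9*sqrt(14)

3*sqrt(56) = 6*sqrt(14); sqrt(126) = 3*sqrt(14)
Combine: (6 + 3)·sqrt(14) = 9*sqrt(14)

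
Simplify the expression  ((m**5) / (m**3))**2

m**4

Inside the bracket: m**2
Raise to the power 2: m**4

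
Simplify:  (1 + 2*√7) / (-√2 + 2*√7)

(√2 + 2*√7 + 2*√14 + 28)/26

Multiply numerator and denominator by √2 + 2*√7.
Denominator becomes 26; numerator becomes √2 + 2*√7 + 2*√14 + 28.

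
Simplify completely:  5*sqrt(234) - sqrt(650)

5*sqrt(234) = 15*sqrt(26); sqrt(650) = 5*sqrt(26)
Combine: (15 - 5)·sqrt(26) = 10*sqrt(26)

10*sqrt(26)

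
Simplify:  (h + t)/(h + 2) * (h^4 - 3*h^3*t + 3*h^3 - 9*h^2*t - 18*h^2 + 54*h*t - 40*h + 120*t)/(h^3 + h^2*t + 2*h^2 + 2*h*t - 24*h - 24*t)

(h^2 - 3*h*t + 5*h - 15*t)/(h + 6)

Factor: h^4 - 3*h^3*t + 3*h^3 - 9*h^2*t - 18*h^2 + 54*h*t - 40*h + 120*t = (h + 2)*(h - 3*t)*(h + 5)*(h - 4);  h^3 + h^2*t + 2*h^2 + 2*h*t - 24*h - 24*t = (h + 6)*(h + t)*(h - 4)
Cancel the common factors (h - 4), (h + t), (h + 2).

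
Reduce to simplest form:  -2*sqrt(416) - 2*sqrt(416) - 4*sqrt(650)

2*sqrt(416) = 8*sqrt(26); 2*sqrt(416) = 8*sqrt(26); 4*sqrt(650) = 20*sqrt(26)
Combine: (-8 - 8 - 20)·sqrt(26) = -36*sqrt(26)

-36*sqrt(26)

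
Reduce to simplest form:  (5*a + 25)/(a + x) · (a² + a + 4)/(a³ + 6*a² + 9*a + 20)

5/(a + x)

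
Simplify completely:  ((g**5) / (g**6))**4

g**(-4)

Inside the bracket: (g**-1)
Raise to the power 4: (g**-4)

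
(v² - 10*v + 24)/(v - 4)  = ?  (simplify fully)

Factor: v² - 10*v + 24 = (v - 4)·(v - 6)
Cancel the common factor (v - 4).

v - 6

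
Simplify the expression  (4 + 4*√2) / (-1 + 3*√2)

Multiply numerator and denominator by -3*√2 - 1.
Denominator becomes -17; numerator becomes -28 - 16*√2.

(16*√2 + 28)/17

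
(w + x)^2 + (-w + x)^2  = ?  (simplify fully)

Write as f(x,w) + f(x,-w) and expand.

2*w^2 + 2*x^2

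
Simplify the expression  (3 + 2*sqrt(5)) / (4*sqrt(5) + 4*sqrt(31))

(-10 - 3*sqrt(5) + 3*sqrt(31) + 2*sqrt(155))/104

Multiply numerator and denominator by -4*sqrt(31) + 4*sqrt(5).
Denominator becomes -416; numerator becomes -8*sqrt(155) - 12*sqrt(31) + 12*sqrt(5) + 40.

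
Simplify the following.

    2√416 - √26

7*√26

2√416 = 8*√26; √26 = √26
Combine: (8 - 1)·√26 = 7*√26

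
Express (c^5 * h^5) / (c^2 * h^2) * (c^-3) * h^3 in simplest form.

h^6

Quotient: c^3 * h^3
Multiply by (c^-3) * h^3: add exponents.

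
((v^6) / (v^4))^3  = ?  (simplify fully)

v^6

Inside the bracket: v^2
Raise to the power 3: v^6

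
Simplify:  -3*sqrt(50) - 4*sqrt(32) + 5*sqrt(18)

-16*sqrt(2)

3*sqrt(50) = 15*sqrt(2); 4*sqrt(32) = 16*sqrt(2); 5*sqrt(18) = 15*sqrt(2)
Combine: (-15 - 16 + 15)·sqrt(2) = -16*sqrt(2)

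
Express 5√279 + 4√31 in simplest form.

19*√31

5√279 = 15*√31; 4√31 = 4*√31
Combine: (15 + 4)·√31 = 19*√31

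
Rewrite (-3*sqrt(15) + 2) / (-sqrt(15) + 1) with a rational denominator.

Multiply numerator and denominator by 1 + sqrt(15).
Denominator becomes -14; numerator becomes -43 - sqrt(15).

(sqrt(15) + 43)/14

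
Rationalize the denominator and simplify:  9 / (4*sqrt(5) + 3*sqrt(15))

(-36*sqrt(5) + 27*sqrt(15))/55

Multiply numerator and denominator by -4*sqrt(5) + 3*sqrt(15).
Denominator becomes 55; numerator becomes -36*sqrt(5) + 27*sqrt(15).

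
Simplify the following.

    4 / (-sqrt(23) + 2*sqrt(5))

Multiply numerator and denominator by 2*sqrt(5) + sqrt(23).
Denominator becomes -3; numerator becomes 8*sqrt(5) + 4*sqrt(23).

(-4*sqrt(23) - 8*sqrt(5))/3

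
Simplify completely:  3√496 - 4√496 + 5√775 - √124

19*√31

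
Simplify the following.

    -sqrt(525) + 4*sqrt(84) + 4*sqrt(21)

sqrt(525) = 5*sqrt(21); 4*sqrt(84) = 8*sqrt(21); 4*sqrt(21) = 4*sqrt(21)
Combine: (-5 + 8 + 4)·sqrt(21) = 7*sqrt(21)

7*sqrt(21)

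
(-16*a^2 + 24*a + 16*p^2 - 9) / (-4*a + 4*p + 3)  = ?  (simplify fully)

Factor (4*p)^2 - (4*a - 3)^2 and cancel (-4*a + 4*p + 3).

4*a + 4*p - 3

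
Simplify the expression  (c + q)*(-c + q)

-c^2 + q^2

Difference of squares with P = q, Q = c.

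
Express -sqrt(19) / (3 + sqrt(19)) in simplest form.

Multiply numerator and denominator by -sqrt(19) + 3.
Denominator becomes -10; numerator becomes -3*sqrt(19) + 19.

(-19 + 3*sqrt(19))/10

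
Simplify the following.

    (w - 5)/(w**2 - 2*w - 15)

1/(w + 3)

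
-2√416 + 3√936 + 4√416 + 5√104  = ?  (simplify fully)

2√416 = 8*√26; 3√936 = 18*√26; 4√416 = 16*√26; 5√104 = 10*√26
Combine: (-8 + 18 + 16 + 10)·√26 = 36*√26

36*√26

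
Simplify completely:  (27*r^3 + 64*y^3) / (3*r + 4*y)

Factor as (a+b)(a^2-ab+b^2) with a=(4*y), b=(3*r).

9*r^2 - 12*r*y + 16*y^2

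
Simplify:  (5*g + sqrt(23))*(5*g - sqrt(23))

25*g^2 - 23

Product of conjugates: (P+Q)(P-Q) = P^2 - Q^2.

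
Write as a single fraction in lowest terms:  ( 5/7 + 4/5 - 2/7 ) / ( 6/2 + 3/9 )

129/350

Numerator: 5/7 + 4/5 - 2/7 = 43/35
Denominator: 6/2 + 3/9 = 10/3
Divide: (43/35) · (3/10) = 129/350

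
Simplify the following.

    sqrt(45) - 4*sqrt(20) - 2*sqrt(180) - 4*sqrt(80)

-33*sqrt(5)

sqrt(45) = 3*sqrt(5); 4*sqrt(20) = 8*sqrt(5); 2*sqrt(180) = 12*sqrt(5); 4*sqrt(80) = 16*sqrt(5)
Combine: (3 - 8 - 12 - 16)·sqrt(5) = -33*sqrt(5)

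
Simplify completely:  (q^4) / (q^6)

q^(-2)

Quotient: (q^-2)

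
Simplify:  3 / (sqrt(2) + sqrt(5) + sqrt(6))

(-4*sqrt(15) + sqrt(6) + 3*sqrt(5) + 9*sqrt(2))/13

Group as (sqrt(2) + sqrt(5)) + sqrt(6); multiply by (sqrt(2) + sqrt(5)) - sqrt(6), then rationalise the remaining surd.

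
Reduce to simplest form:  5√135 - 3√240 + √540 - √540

3*√15

5√135 = 15*√15; 3√240 = 12*√15; √540 = 6*√15; √540 = 6*√15
Combine: (15 - 12 + 6 - 6)·√15 = 3*√15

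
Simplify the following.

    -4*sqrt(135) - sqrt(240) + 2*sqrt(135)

4*sqrt(135) = 12*sqrt(15); sqrt(240) = 4*sqrt(15); 2*sqrt(135) = 6*sqrt(15)
Combine: (-12 - 4 + 6)·sqrt(15) = -10*sqrt(15)

-10*sqrt(15)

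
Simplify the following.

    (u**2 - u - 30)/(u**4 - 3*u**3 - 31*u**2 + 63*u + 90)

Factor: u**2 - u - 30 = (u + 5)*(u - 6);  u**4 - 3*u**3 - 31*u**2 + 63*u + 90 = (u - 3)*(u + 5)*(u + 1)*(u - 6)
Cancel the common factors (u + 5), (u - 6).

1/(u**2 - 2*u - 3)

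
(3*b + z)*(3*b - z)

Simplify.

(3*b)^2 - (z)^2 = 9*b^2 - z^2.

9*b^2 - z^2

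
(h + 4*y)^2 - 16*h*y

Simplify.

(h - 4*y)^2

Expand the square and combine the 16*h*y term.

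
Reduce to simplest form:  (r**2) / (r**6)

Quotient: (r**-4)

r**(-4)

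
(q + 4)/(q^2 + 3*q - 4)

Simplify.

1/(q - 1)

Factor: q^2 + 3*q - 4 = (q + 4)*(q - 1)
Cancel the common factor (q + 4).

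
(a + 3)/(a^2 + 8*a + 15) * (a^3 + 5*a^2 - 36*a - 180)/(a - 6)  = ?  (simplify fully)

a + 6

Factor: a^2 + 8*a + 15 = (a + 5)*(a + 3);  a^3 + 5*a^2 - 36*a - 180 = (a - 6)*(a + 5)*(a + 6)
Cancel the common factors (a + 3), (a - 6), (a + 5).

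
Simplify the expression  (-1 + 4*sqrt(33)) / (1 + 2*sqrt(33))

(-6*sqrt(33) + 265)/131

Multiply numerator and denominator by -2*sqrt(33) + 1.
Denominator becomes -131; numerator becomes -265 + 6*sqrt(33).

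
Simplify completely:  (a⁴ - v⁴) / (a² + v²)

a² - v²

a⁴ - v⁴ factors as -(-a + v)*(a + v)*(a² + v²).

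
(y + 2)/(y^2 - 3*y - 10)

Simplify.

1/(y - 5)

Factor: y^2 - 3*y - 10 = (y - 5)*(y + 2)
Cancel the common factor (y + 2).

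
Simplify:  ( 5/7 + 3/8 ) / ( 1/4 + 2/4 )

Numerator: 5/7 + 3/8 = 61/56
Denominator: 1/4 + 2/4 = 3/4
Divide: (61/56) · (4/3) = 61/42

61/42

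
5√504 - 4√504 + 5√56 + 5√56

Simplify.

26*√14

5√504 = 30*√14; 4√504 = 24*√14; 5√56 = 10*√14; 5√56 = 10*√14
Combine: (30 - 24 + 10 + 10)·√14 = 26*√14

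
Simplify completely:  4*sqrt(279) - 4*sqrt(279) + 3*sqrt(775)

4*sqrt(279) = 12*sqrt(31); 4*sqrt(279) = 12*sqrt(31); 3*sqrt(775) = 15*sqrt(31)
Combine: (12 - 12 + 15)·sqrt(31) = 15*sqrt(31)

15*sqrt(31)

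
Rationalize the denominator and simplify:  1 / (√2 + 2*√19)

(-√2 + 2*√19)/74

Multiply numerator and denominator by -√2 + 2*√19.
Denominator becomes 74; numerator becomes -√2 + 2*√19.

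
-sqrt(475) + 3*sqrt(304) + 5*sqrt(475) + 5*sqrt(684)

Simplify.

62*sqrt(19)

sqrt(475) = 5*sqrt(19); 3*sqrt(304) = 12*sqrt(19); 5*sqrt(475) = 25*sqrt(19); 5*sqrt(684) = 30*sqrt(19)
Combine: (-5 + 12 + 25 + 30)·sqrt(19) = 62*sqrt(19)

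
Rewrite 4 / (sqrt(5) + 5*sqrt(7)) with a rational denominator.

Multiply numerator and denominator by -sqrt(5) + 5*sqrt(7).
Denominator becomes 170; numerator becomes -4*sqrt(5) + 20*sqrt(7).

(-2*sqrt(5) + 10*sqrt(7))/85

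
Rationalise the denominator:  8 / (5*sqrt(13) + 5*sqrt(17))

(-2*sqrt(13) + 2*sqrt(17))/5

Multiply numerator and denominator by -5*sqrt(13) + 5*sqrt(17).
Denominator becomes 100; numerator becomes -40*sqrt(13) + 40*sqrt(17).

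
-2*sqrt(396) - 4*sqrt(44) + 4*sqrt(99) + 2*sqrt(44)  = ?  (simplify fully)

2*sqrt(396) = 12*sqrt(11); 4*sqrt(44) = 8*sqrt(11); 4*sqrt(99) = 12*sqrt(11); 2*sqrt(44) = 4*sqrt(11)
Combine: (-12 - 8 + 12 + 4)·sqrt(11) = -4*sqrt(11)

-4*sqrt(11)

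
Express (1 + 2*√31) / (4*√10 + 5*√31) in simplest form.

(-8*√310 - 4*√10 + 5*√31 + 310)/615

Multiply numerator and denominator by -4*√10 + 5*√31.
Denominator becomes 615; numerator becomes -8*√310 - 4*√10 + 5*√31 + 310.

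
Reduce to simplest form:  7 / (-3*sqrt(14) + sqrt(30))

(-21*sqrt(14) - 7*sqrt(30))/96

Multiply numerator and denominator by sqrt(30) + 3*sqrt(14).
Denominator becomes -96; numerator becomes 7*sqrt(30) + 21*sqrt(14).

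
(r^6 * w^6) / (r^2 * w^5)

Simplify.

Quotient: r^4 * w^1

r^4*w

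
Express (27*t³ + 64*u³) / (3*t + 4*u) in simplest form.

9*t² - 12*t*u + 16*u²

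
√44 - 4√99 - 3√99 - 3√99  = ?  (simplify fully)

√44 = 2*√11; 4√99 = 12*√11; 3√99 = 9*√11; 3√99 = 9*√11
Combine: (2 - 12 - 9 - 9)·√11 = -28*√11

-28*√11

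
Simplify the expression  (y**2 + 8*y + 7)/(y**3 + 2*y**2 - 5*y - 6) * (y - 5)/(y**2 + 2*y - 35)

1/(y**2 + y - 6)

Factor: y**2 + 8*y + 7 = (y + 7)*(y + 1);  y**3 + 2*y**2 - 5*y - 6 = (y + 1)*(y + 3)*(y - 2);  y**2 + 2*y - 35 = (y + 7)*(y - 5)
Cancel the common factors (y - 5), (y + 1), (y + 7).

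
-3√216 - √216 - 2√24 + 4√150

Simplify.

-8*√6

3√216 = 18*√6; √216 = 6*√6; 2√24 = 4*√6; 4√150 = 20*√6
Combine: (-18 - 6 - 4 + 20)·√6 = -8*√6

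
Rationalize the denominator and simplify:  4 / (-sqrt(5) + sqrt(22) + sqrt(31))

Group as (sqrt(22) + sqrt(31)) - sqrt(5); multiply by (sqrt(22) + sqrt(31)) + sqrt(5), then rationalise the remaining surd.

(-24*sqrt(5) - 2*sqrt(31) + 7*sqrt(22) + sqrt(3410))/53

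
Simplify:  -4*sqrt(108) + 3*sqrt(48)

-12*sqrt(3)

4*sqrt(108) = 24*sqrt(3); 3*sqrt(48) = 12*sqrt(3)
Combine: (-24 + 12)·sqrt(3) = -12*sqrt(3)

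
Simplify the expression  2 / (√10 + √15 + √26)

Group as (√10 + √26) + √15; multiply by (√10 + √26) - √15, then rationalise the remaining surd.

(-40*√39 - 2*√26 + 42*√15 + 62*√10)/599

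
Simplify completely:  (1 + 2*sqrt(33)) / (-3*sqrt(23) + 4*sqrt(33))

(3*sqrt(23) + 4*sqrt(33) + 6*sqrt(759) + 264)/321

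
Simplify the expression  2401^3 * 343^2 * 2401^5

2401^3 = 7^12; 343^2 = 7^6; 2401^5 = 7^20
Combine exponents: 7^38

7^38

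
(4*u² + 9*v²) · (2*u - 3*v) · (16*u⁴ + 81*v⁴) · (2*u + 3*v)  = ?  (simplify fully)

256*u⁸ - 6561*v⁸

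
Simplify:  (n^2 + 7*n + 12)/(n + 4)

Factor: n^2 + 7*n + 12 = (n + 3)*(n + 4)
Cancel the common factor (n + 4).

n + 3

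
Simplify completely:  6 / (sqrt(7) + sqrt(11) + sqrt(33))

(-132*sqrt(21) - 90*sqrt(33) + 174*sqrt(11) + 222*sqrt(7))/83

Group as (sqrt(7) + sqrt(11)) + sqrt(33); multiply by (sqrt(7) + sqrt(11)) - sqrt(33), then rationalise the remaining surd.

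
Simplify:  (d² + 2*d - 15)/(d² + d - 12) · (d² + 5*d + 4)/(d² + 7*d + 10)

(d + 1)/(d + 2)

Factor: d² + 2*d - 15 = (d + 5)·(d - 3);  d² + d - 12 = (d + 4)·(d - 3);  d² + 5*d + 4 = (d + 4)·(d + 1);  d² + 7*d + 10 = (d + 5)·(d + 2)
Cancel the common factors (d - 3), (d + 5), (d + 4).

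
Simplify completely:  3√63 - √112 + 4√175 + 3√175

40*√7

3√63 = 9*√7; √112 = 4*√7; 4√175 = 20*√7; 3√175 = 15*√7
Combine: (9 - 4 + 20 + 15)·√7 = 40*√7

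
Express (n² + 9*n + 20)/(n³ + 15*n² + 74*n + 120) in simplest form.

1/(n + 6)

Factor: n² + 9*n + 20 = (n + 5)·(n + 4);  n³ + 15*n² + 74*n + 120 = (n + 6)·(n + 5)·(n + 4)
Cancel the common factors (n + 5), (n + 4).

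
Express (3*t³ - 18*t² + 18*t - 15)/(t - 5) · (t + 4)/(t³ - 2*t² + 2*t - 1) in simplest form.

(3*t + 12)/(t - 1)

Factor: 3*t³ - 18*t² + 18*t - 15 = 3·(t - 5)·(t² - t + 1);  t³ - 2*t² + 2*t - 1 = (t² - t + 1)·(t - 1)
Cancel the common factors (t² - t + 1), (t - 5).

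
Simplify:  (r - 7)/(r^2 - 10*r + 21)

Factor: r^2 - 10*r + 21 = (r - 7)*(r - 3)
Cancel the common factor (r - 7).

1/(r - 3)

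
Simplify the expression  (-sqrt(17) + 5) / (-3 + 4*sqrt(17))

Multiply numerator and denominator by -4*sqrt(17) - 3.
Denominator becomes -263; numerator becomes -17*sqrt(17) + 53.

(-53 + 17*sqrt(17))/263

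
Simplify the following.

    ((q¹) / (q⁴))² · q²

q^(-4)

Inside the bracket: (q^-3)
Raise to the power 2: (q^-6)
Multiply by q²: add exponents.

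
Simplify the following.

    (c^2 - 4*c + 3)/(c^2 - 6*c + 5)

Factor: c^2 - 4*c + 3 = (c - 1)*(c - 3);  c^2 - 6*c + 5 = (c - 5)*(c - 1)
Cancel the common factor (c - 1).

(c - 3)/(c - 5)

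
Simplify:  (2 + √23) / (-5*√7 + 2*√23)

Multiply numerator and denominator by 2*√23 + 5*√7.
Denominator becomes -83; numerator becomes 4*√23 + 10*√7 + 46 + 5*√161.

(-5*√161 - 46 - 10*√7 - 4*√23)/83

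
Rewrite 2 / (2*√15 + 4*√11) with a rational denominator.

Multiply numerator and denominator by -4*√11 + 2*√15.
Denominator becomes -116; numerator becomes -8*√11 + 4*√15.

(-√15 + 2*√11)/29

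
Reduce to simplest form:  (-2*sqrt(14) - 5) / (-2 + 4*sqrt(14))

(-61 - 12*sqrt(14))/110

Multiply numerator and denominator by -4*sqrt(14) - 2.
Denominator becomes -220; numerator becomes 24*sqrt(14) + 122.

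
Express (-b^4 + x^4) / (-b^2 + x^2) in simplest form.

Factor x^4 - b^4 and cancel (-b^2 + x^2).

b^2 + x^2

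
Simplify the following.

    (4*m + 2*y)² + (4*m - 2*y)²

Only the even-power cross terms survive.

32*m² + 8*y²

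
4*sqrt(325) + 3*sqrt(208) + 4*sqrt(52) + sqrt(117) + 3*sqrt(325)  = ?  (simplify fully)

58*sqrt(13)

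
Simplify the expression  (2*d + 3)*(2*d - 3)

4*d**2 - 9

Difference of squares with P = 2*d, Q = 3.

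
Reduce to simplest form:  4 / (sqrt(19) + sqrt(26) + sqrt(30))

(-16*sqrt(3705) + 60*sqrt(30) + 92*sqrt(26) + 148*sqrt(19))/1751

Group as (sqrt(26) + sqrt(30)) + sqrt(19); multiply by (sqrt(26) + sqrt(30)) - sqrt(19), then rationalise the remaining surd.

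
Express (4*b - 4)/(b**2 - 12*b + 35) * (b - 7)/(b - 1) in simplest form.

Factor: 4*b - 4 = 4*(b - 1);  b**2 - 12*b + 35 = (b - 7)*(b - 5)
Cancel the common factors (b - 7), (b - 1).

4/(b - 5)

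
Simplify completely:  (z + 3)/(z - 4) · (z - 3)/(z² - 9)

Factor: z² - 9 = (z - 3)·(z + 3)
Cancel the common factors (z + 3), (z - 3).

1/(z - 4)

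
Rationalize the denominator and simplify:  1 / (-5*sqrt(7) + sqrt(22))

Multiply numerator and denominator by sqrt(22) + 5*sqrt(7).
Denominator becomes -153; numerator becomes sqrt(22) + 5*sqrt(7).

(-5*sqrt(7) - sqrt(22))/153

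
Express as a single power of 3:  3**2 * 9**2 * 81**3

3**18

3**2 = 3**2; 9**2 = 3**4; 81**3 = 3**12
Combine exponents: 3**18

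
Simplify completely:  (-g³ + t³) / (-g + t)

t^3 - g^3 = (-g + t)(g² + g*t + t²).

g² + g*t + t²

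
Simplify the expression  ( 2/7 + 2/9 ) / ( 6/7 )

Numerator: 2/7 + 2/9 = 32/63
Denominator: 6/7 = 6/7
Divide: (32/63) · (7/6) = 16/27

16/27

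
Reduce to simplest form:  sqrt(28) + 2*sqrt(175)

sqrt(28) = 2*sqrt(7); 2*sqrt(175) = 10*sqrt(7)
Combine: (2 + 10)·sqrt(7) = 12*sqrt(7)

12*sqrt(7)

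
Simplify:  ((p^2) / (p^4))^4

p^(-8)

Inside the bracket: (p^-2)
Raise to the power 4: (p^-8)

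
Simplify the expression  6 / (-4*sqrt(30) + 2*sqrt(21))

(-2*sqrt(30) - sqrt(21))/33

Multiply numerator and denominator by 2*sqrt(21) + 4*sqrt(30).
Denominator becomes -396; numerator becomes 12*sqrt(21) + 24*sqrt(30).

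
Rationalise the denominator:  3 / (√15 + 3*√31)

Multiply numerator and denominator by -3*√31 + √15.
Denominator becomes -264; numerator becomes -9*√31 + 3*√15.

(-√15 + 3*√31)/88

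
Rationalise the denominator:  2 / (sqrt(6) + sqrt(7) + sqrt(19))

Group as (sqrt(7) + sqrt(19)) + sqrt(6); multiply by (sqrt(7) + sqrt(19)) - sqrt(6), then rationalise the remaining surd.

(-sqrt(798) - 3*sqrt(19) + 9*sqrt(7) + 10*sqrt(6))/33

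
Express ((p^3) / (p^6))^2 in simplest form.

p^(-6)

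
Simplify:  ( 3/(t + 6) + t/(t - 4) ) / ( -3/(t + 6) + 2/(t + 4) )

(-t³ - 13*t² - 24*t + 48)/(t² - 4*t)

Numerator: 3/(t + 6) + t/(t - 4) = (t² + 9*t - 12)/(t² + 2*t - 24)
Denominator: -3/(t + 6) + 2/(t + 4) = -t/(t² + 10*t + 24)
Divide: ((t² + 9*t - 12)/(t² + 2*t - 24)) · (-(t² + 10*t + 24)/t) = (-t³ - 13*t² - 24*t + 48)/(t² - 4*t)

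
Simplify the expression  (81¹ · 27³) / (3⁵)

3^8

81¹ = 3^4; 27³ = 3^9; 3⁵ = 3^5
Combine exponents: 3^8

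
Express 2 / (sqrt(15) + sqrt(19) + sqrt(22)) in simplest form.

(-sqrt(6270) + 6*sqrt(22) + 9*sqrt(19) + 13*sqrt(15))/249

Group as (sqrt(19) + sqrt(22)) + sqrt(15); multiply by (sqrt(19) + sqrt(22)) - sqrt(15), then rationalise the remaining surd.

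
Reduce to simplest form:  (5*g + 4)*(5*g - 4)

(5*g)^2 - (4)^2 = 25*g^2 - 16.

25*g^2 - 16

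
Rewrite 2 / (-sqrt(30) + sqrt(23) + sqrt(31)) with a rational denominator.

(-12*sqrt(30) + 11*sqrt(31) + 19*sqrt(23) + sqrt(21390))/569

Group as (sqrt(23) + sqrt(31)) - sqrt(30); multiply by (sqrt(23) + sqrt(31)) + sqrt(30), then rationalise the remaining surd.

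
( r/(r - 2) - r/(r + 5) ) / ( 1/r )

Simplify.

Numerator: r/(r - 2) - r/(r + 5) = 7*r/(r^2 + 3*r - 10)
Denominator: 1/r = 1/r
Divide: (7*r/(r^2 + 3*r - 10)) · (r) = 7*r^2/(r^2 + 3*r - 10)

7*r^2/(r^2 + 3*r - 10)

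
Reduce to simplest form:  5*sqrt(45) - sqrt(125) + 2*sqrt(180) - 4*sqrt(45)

10*sqrt(5)

5*sqrt(45) = 15*sqrt(5); sqrt(125) = 5*sqrt(5); 2*sqrt(180) = 12*sqrt(5); 4*sqrt(45) = 12*sqrt(5)
Combine: (15 - 5 + 12 - 12)·sqrt(5) = 10*sqrt(5)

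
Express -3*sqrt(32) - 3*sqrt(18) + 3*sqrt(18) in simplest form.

-12*sqrt(2)

3*sqrt(32) = 12*sqrt(2); 3*sqrt(18) = 9*sqrt(2); 3*sqrt(18) = 9*sqrt(2)
Combine: (-12 - 9 + 9)·sqrt(2) = -12*sqrt(2)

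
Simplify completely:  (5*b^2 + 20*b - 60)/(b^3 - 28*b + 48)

Factor: 5*b^2 + 20*b - 60 = 5*(b + 6)*(b - 2);  b^3 - 28*b + 48 = (b + 6)*(b - 4)*(b - 2)
Cancel the common factors (b - 2), (b + 6).

5/(b - 4)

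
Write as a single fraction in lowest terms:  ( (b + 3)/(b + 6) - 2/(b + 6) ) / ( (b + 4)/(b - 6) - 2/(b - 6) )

(b² - 5*b - 6)/(b² + 8*b + 12)

Numerator: (b + 3)/(b + 6) - 2/(b + 6) = (b + 1)/(b + 6)
Denominator: (b + 4)/(b - 6) - 2/(b - 6) = (b + 2)/(b - 6)
Divide: ((b + 1)/(b + 6)) · ((b - 6)/(b + 2)) = (b² - 5*b - 6)/(b² + 8*b + 12)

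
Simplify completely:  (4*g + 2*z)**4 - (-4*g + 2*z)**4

256*g*z*(4*g**2 + z**2)

Binomially expand both and collect terms in (2*z), (4*g).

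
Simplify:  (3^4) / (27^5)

3^4 = 3^4; 27^5 = 3^15
Combine exponents: 3^(-11)

3^(-11)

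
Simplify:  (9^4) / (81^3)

3^(-4)

9^4 = 3^8; 81^3 = 3^12
Combine exponents: 3^(-4)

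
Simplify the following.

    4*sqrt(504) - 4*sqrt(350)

4*sqrt(504) = 24*sqrt(14); 4*sqrt(350) = 20*sqrt(14)
Combine: (24 - 20)·sqrt(14) = 4*sqrt(14)

4*sqrt(14)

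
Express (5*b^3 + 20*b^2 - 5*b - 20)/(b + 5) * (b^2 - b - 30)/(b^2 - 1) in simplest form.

5*b^2 - 10*b - 120

Factor: 5*b^3 + 20*b^2 - 5*b - 20 = 5*(b - 1)*(b + 1)*(b + 4);  b^2 - b - 30 = (b - 6)*(b + 5);  b^2 - 1 = (b - 1)*(b + 1)
Cancel the common factors (b - 1), (b + 5), (b + 1).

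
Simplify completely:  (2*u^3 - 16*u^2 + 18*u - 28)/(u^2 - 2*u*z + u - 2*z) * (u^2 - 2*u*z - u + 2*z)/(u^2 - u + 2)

Factor: 2*u^3 - 16*u^2 + 18*u - 28 = 2*(u - 7)*(u^2 - u + 2);  u^2 - 2*u*z + u - 2*z = (u - 2*z)*(u + 1);  u^2 - 2*u*z - u + 2*z = (u - 2*z)*(u - 1)
Cancel the common factors (u^2 - u + 2), (u - 2*z).

(2*u^2 - 16*u + 14)/(u + 1)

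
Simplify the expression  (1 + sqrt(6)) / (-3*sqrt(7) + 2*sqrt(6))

Multiply numerator and denominator by 2*sqrt(6) + 3*sqrt(7).
Denominator becomes -39; numerator becomes 2*sqrt(6) + 3*sqrt(7) + 12 + 3*sqrt(42).

(-3*sqrt(42) - 12 - 3*sqrt(7) - 2*sqrt(6))/39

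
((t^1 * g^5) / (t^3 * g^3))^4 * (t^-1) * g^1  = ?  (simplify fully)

Inside the bracket: (t^-2) * g^2
Raise to the power 4: (t^-8) * g^8
Multiply by (t^-1) * g^1: add exponents.

g^9/t^9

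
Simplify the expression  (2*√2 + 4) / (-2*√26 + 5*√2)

Multiply numerator and denominator by 5*√2 + 2*√26.
Denominator becomes -54; numerator becomes 20 + 20*√2 + 8*√13 + 8*√26.

(-4*√26 - 4*√13 - 10*√2 - 10)/27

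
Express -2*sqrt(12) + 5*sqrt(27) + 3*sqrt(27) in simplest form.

2*sqrt(12) = 4*sqrt(3); 5*sqrt(27) = 15*sqrt(3); 3*sqrt(27) = 9*sqrt(3)
Combine: (-4 + 15 + 9)·sqrt(3) = 20*sqrt(3)

20*sqrt(3)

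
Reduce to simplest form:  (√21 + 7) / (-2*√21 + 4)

Multiply numerator and denominator by 4 + 2*√21.
Denominator becomes -68; numerator becomes 70 + 18*√21.

(-9*√21 - 35)/34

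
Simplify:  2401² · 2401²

2401² = 7^8; 2401² = 7^8
Combine exponents: 7^16

7^16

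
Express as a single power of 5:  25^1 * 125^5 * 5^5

25^1 = 5^2; 125^5 = 5^15; 5^5 = 5^5
Combine exponents: 5^22

5^22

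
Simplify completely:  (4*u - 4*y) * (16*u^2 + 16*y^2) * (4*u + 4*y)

Telescope via difference of squares: ((4*u)+(4*y))((4*u)-(4*y)) = 16*u^2 - 16*y^2, then repeat with the next factor.

256*u^4 - 256*y^4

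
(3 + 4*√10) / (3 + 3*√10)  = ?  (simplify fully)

Multiply numerator and denominator by -3*√10 + 3.
Denominator becomes -81; numerator becomes -111 + 3*√10.

(-√10 + 37)/27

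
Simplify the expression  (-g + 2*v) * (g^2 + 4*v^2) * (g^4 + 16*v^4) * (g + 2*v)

((2*v)+g)((2*v)-g) = -g^2 + 4*v^2; continue pairing.

-g^8 + 256*v^8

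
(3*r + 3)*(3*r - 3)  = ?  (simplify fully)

9*r^2 - 9

(3*r)^2 - (3)^2 = 9*r^2 - 9.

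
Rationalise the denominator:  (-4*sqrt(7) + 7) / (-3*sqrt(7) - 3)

(-11*sqrt(7) + 35)/18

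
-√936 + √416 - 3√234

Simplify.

-11*√26

√936 = 6*√26; √416 = 4*√26; 3√234 = 9*√26
Combine: (-6 + 4 - 9)·√26 = -11*√26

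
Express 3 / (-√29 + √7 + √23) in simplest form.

Group as (√7 + √23) - √29; multiply by (√7 + √23) + √29, then rationalise the remaining surd.

(-3*√29 + 39*√23 + 135*√7 + 6*√4669)/643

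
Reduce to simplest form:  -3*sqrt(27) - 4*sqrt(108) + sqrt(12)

3*sqrt(27) = 9*sqrt(3); 4*sqrt(108) = 24*sqrt(3); sqrt(12) = 2*sqrt(3)
Combine: (-9 - 24 + 2)·sqrt(3) = -31*sqrt(3)

-31*sqrt(3)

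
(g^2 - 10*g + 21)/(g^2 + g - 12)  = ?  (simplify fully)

(g - 7)/(g + 4)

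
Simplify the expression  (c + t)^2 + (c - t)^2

2*c^2 + 2*t^2

Write as f(c,t) + f(c,-t) and expand.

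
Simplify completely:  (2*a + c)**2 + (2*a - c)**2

8*a**2 + 2*c**2

Binomially expand both and collect terms in (2*a), c.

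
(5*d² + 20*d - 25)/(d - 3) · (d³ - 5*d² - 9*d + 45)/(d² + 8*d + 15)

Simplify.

Factor: 5*d² + 20*d - 25 = 5·(d - 1)·(d + 5);  d³ - 5*d² - 9*d + 45 = (d - 3)·(d + 3)·(d - 5);  d² + 8*d + 15 = (d + 3)·(d + 5)
Cancel the common factors (d + 5), (d + 3), (d - 3).

5*d² - 30*d + 25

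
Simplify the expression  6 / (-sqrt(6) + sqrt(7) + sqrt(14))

(-90*sqrt(6) - 6*sqrt(14) + 78*sqrt(7) + 168*sqrt(3))/167

Group as (sqrt(7) + sqrt(14)) - sqrt(6); multiply by (sqrt(7) + sqrt(14)) + sqrt(6), then rationalise the remaining surd.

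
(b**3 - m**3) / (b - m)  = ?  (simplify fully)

Factor as (a-b)(a**2+ab+b**2) with a=b, b=m.

b**2 + b*m + m**2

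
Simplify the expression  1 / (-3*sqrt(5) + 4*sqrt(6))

(3*sqrt(5) + 4*sqrt(6))/51

Multiply numerator and denominator by 3*sqrt(5) + 4*sqrt(6).
Denominator becomes 51; numerator becomes 3*sqrt(5) + 4*sqrt(6).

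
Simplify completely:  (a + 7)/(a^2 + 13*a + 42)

Factor: a^2 + 13*a + 42 = (a + 6)*(a + 7)
Cancel the common factor (a + 7).

1/(a + 6)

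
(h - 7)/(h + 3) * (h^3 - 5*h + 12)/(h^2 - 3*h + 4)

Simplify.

h - 7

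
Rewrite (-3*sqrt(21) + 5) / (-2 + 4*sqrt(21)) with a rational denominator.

Multiply numerator and denominator by -4*sqrt(21) - 2.
Denominator becomes -332; numerator becomes -14*sqrt(21) + 242.

(-121 + 7*sqrt(21))/166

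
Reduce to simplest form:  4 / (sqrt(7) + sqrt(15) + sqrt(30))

Group as (sqrt(7) + sqrt(15)) + sqrt(30); multiply by (sqrt(7) + sqrt(15)) - sqrt(30), then rationalise the remaining surd.

(-30*sqrt(14) - 8*sqrt(30) + 22*sqrt(15) + 38*sqrt(7))/89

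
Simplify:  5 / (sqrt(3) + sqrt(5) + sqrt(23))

(-21*sqrt(5) - 25*sqrt(3) + 2*sqrt(345) + 15*sqrt(23))/33

Group as (sqrt(5) + sqrt(23)) + sqrt(3); multiply by (sqrt(5) + sqrt(23)) - sqrt(3), then rationalise the remaining surd.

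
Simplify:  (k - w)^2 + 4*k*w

(k + w)^2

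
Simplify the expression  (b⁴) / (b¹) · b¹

b⁴

Quotient: b³
Multiply by b¹: add exponents.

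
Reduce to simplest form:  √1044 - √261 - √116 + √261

4*√29

√1044 = 6*√29; √261 = 3*√29; √116 = 2*√29; √261 = 3*√29
Combine: (6 - 3 - 2 + 3)·√29 = 4*√29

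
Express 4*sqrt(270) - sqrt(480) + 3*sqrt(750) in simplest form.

23*sqrt(30)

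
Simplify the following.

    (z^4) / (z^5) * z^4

z^3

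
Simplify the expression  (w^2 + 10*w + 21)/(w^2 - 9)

Factor: w^2 + 10*w + 21 = (w + 7)*(w + 3);  w^2 - 9 = (w + 3)*(w - 3)
Cancel the common factor (w + 3).

(w + 7)/(w - 3)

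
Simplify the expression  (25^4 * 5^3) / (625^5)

25^4 = 5^8; 5^3 = 5^3; 625^5 = 5^20
Combine exponents: 5^(-9)

5^(-9)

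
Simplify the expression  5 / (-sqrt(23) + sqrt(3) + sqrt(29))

Group as (sqrt(3) + sqrt(29)) - sqrt(23); multiply by (sqrt(3) + sqrt(29)) + sqrt(23), then rationalise the remaining surd.

(-45*sqrt(23) - 15*sqrt(29) + 245*sqrt(3) + 10*sqrt(2001))/267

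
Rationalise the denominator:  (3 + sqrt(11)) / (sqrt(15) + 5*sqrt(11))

Multiply numerator and denominator by -sqrt(15) + 5*sqrt(11).
Denominator becomes 260; numerator becomes -sqrt(165) - 3*sqrt(15) + 15*sqrt(11) + 55.

(-sqrt(165) - 3*sqrt(15) + 15*sqrt(11) + 55)/260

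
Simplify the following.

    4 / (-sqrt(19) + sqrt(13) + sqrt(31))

(-100*sqrt(19) + 4*sqrt(31) + 148*sqrt(13) + 8*sqrt(7657))/987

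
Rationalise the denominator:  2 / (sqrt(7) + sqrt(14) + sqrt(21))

(-sqrt(42) + sqrt(14) + 2*sqrt(7))/14

Group as (sqrt(7) + sqrt(21)) + sqrt(14); multiply by (sqrt(7) + sqrt(21)) - sqrt(14), then rationalise the remaining surd.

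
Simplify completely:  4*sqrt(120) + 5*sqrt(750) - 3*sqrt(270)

4*sqrt(120) = 8*sqrt(30); 5*sqrt(750) = 25*sqrt(30); 3*sqrt(270) = 9*sqrt(30)
Combine: (8 + 25 - 9)·sqrt(30) = 24*sqrt(30)

24*sqrt(30)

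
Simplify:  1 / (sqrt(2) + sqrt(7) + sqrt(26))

Group as (sqrt(2) + sqrt(7)) + sqrt(26); multiply by (sqrt(2) + sqrt(7)) - sqrt(26), then rationalise the remaining surd.

(-21*sqrt(7) - 31*sqrt(2) + 4*sqrt(91) + 17*sqrt(26))/233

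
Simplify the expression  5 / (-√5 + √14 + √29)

Group as (√14 + √29) - √5; multiply by (√14 + √29) + √5, then rationalise the remaining surd.

(-19*√5 - 5*√29 + 10*√14 + √2030)/18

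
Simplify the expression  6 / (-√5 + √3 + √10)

Group as (√3 + √10) - √5; multiply by (√3 + √10) + √5, then rationalise the remaining surd.

(-12*√5 - 3*√10 + 18*√3 + 15*√6)/14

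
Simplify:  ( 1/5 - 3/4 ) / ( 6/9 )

-33/40

Numerator: 1/5 - 3/4 = -11/20
Denominator: 6/9 = 2/3
Divide: (-11/20) · (3/2) = -33/40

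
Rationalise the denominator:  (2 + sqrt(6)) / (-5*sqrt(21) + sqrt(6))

Multiply numerator and denominator by sqrt(6) + 5*sqrt(21).
Denominator becomes -519; numerator becomes 2*sqrt(6) + 6 + 10*sqrt(21) + 15*sqrt(14).

(-15*sqrt(14) - 10*sqrt(21) - 6 - 2*sqrt(6))/519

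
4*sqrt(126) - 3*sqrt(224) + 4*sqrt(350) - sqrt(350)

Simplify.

15*sqrt(14)

4*sqrt(126) = 12*sqrt(14); 3*sqrt(224) = 12*sqrt(14); 4*sqrt(350) = 20*sqrt(14); sqrt(350) = 5*sqrt(14)
Combine: (12 - 12 + 20 - 5)·sqrt(14) = 15*sqrt(14)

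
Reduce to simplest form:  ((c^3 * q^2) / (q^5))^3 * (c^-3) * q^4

Inside the bracket: c^3 * (q^-3)
Raise to the power 3: c^9 * (q^-9)
Multiply by (c^-3) * q^4: add exponents.

c^6/q^5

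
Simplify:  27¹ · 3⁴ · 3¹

27¹ = 3^3; 3⁴ = 3^4; 3¹ = 3^1
Combine exponents: 3^8

3^8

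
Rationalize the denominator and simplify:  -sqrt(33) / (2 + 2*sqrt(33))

(-33 + sqrt(33))/64

Multiply numerator and denominator by -2*sqrt(33) + 2.
Denominator becomes -128; numerator becomes -2*sqrt(33) + 66.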